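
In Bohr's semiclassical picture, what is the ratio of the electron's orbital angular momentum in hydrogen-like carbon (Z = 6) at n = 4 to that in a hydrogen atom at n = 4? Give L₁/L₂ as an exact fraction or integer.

L = nℏ is independent of Z.
L₁/L₂ = n₁/n₂ = 4/4 = 1

1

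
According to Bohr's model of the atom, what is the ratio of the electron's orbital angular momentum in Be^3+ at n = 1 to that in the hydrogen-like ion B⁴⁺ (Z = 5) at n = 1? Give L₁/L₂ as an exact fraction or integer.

1

L = nℏ is independent of Z.
L₁/L₂ = n₁/n₂ = 1/1 = 1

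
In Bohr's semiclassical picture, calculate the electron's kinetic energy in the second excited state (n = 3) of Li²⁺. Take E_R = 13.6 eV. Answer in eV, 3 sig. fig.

For a Coulomb orbit the virial theorem gives K = −E_n.
E_n = −E_R·Z²/n², so K = E_R·Z²/n² = 13.6 × 3²/3² = 13.6 eV

13.6 eV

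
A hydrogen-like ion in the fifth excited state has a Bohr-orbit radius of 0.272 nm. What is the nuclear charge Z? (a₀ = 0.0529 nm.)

7

r_n = n²a₀/Z ⇒ Z = n²a₀/r = 6² × 0.0529 / 0.272 ≈ 7.00
Z = 7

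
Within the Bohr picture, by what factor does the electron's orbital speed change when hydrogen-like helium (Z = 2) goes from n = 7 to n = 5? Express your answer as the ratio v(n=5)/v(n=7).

v ∝ Z^1 · n^-1; with Z fixed, v ∝ n^-1.
v(n=5)/v(n=7) = (5/7)^-1 = 7/5

7/5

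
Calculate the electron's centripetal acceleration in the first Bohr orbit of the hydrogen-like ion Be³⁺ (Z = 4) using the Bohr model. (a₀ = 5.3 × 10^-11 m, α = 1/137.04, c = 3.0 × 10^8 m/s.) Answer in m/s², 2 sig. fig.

5.8 × 10^24 m/s²

r = n²a₀/Z = 1.3 × 10^-11 m, v = Zαc/n = 8.8 × 10^6 m/s
a = v²/r = (8.8 × 10^6)² / 1.3 × 10^-11 = 5.8 × 10^24 m/s²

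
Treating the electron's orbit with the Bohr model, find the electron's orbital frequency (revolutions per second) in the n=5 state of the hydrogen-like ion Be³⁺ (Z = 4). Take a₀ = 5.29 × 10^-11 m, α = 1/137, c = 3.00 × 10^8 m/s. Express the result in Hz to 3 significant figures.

8.43 × 10^14 Hz

r = n²a₀/Z = 3.31 × 10^-10 m, v = Zαc/n = 1.75 × 10^6 m/s
f = v/(2πr) = 8.43 × 10^14 Hz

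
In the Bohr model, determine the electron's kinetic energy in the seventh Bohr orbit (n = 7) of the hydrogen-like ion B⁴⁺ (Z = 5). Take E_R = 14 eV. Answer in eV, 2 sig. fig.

For a Coulomb orbit the virial theorem gives K = −E_n.
E_n = −E_R·Z²/n², so K = E_R·Z²/n² = 14 × 5²/7² = 7.1 eV

7.1 eV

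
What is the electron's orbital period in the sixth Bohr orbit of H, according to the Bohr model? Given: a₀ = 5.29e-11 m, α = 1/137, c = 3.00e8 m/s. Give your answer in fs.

32.8 fs

r = n²a₀/Z = 6²·5.29e-11/1 = 1.90e-9 m
v = Zαc/n = 1·0.00730·3.00e8/6 = 3.65e5 m/s
T = 2πr/v = 3.28e-14 s = 32.8 fs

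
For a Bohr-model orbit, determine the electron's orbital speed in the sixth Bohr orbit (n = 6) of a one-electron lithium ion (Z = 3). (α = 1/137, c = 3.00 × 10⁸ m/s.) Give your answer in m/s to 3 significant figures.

v_n = Zαc/n = 3 × 0.00730 × 3.00 × 10⁸ / 6
    = 1.09 × 10⁶ m/s

1.09 × 10⁶ m/s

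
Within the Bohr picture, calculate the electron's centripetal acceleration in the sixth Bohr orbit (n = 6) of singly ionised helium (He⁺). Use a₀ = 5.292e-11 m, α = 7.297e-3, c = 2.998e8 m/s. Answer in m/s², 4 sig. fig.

5.582e20 m/s²

r = n²a₀/Z = 9.526e-10 m, v = Zαc/n = 7.292e5 m/s
a = v²/r = (7.292e5)² / 9.526e-10 = 5.582e20 m/s²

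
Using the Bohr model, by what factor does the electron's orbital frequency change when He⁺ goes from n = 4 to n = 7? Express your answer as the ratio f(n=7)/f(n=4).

64/343

f ∝ Z^2 · n^-3; with Z fixed, f ∝ n^-3.
f(n=7)/f(n=4) = (7/4)^-3 = 64/343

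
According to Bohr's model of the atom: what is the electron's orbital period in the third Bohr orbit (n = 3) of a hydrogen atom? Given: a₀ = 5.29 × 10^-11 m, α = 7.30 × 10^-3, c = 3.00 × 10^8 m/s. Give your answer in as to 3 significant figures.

r = n²a₀/Z = 3²·5.29 × 10^-11/1 = 4.76 × 10^-10 m
v = Zαc/n = 1·0.00730·3.00 × 10^8/3 = 7.30 × 10^5 m/s
T = 2πr/v = 4.10 × 10^-15 s = 4100 as

4100 as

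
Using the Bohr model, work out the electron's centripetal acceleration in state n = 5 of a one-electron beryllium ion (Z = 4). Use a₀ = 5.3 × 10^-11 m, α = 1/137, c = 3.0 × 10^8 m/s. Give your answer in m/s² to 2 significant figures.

9.3 × 10^21 m/s²

r = n²a₀/Z = 3.3 × 10^-10 m, v = Zαc/n = 1.8 × 10^6 m/s
a = v²/r = (1.8 × 10^6)² / 3.3 × 10^-10 = 9.3 × 10^21 m/s²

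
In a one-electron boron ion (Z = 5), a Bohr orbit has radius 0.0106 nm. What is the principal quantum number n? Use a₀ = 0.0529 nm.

1

r_n = n²a₀/Z ⇒ n² = rZ/a₀ = 0.0106 × 5 / 0.0529 ≈ 1.00
n = 1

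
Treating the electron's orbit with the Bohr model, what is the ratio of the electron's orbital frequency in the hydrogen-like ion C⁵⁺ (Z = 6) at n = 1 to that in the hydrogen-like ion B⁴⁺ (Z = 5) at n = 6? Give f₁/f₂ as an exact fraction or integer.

f ∝ Z^2 · n^-3
f₁/f₂ = (6/5)^2 · (1/6)^-3 = 7776/25

7776/25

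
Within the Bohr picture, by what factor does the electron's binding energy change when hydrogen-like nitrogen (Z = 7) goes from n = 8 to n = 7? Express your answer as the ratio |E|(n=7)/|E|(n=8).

|E| ∝ Z^2 · n^-2; with Z fixed, |E| ∝ n^-2.
|E|(n=7)/|E|(n=8) = (7/8)^-2 = 64/49

64/49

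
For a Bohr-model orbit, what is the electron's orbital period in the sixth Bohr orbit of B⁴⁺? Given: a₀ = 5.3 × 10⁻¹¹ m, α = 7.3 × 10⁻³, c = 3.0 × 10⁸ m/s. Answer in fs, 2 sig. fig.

1.3 fs

r = n²a₀/Z = 6²·5.3 × 10⁻¹¹/5 = 3.8 × 10⁻¹⁰ m
v = Zαc/n = 5·0.0073·3.0 × 10⁸/6 = 1.8 × 10⁶ m/s
T = 2πr/v = 1.3 × 10⁻¹⁵ s = 1.3 fs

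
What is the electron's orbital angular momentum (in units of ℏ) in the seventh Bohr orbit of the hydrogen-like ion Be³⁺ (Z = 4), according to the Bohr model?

L_n = nℏ, so L/ℏ = n = 7.

7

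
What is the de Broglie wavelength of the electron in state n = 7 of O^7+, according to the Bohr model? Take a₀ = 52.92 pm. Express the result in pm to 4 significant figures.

290.9 pm

The Bohr quantisation condition is nλ = 2πr_n.
r_n = n²a₀/Z = 324.1 pm
λ = 2πr_n/n = 2π·324.1/7 = 290.9 pm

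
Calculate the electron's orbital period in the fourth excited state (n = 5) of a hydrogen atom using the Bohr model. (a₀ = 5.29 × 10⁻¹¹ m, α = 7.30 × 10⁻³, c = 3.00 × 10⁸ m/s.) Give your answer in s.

1.90 × 10⁻¹⁴ s

r = n²a₀/Z = 5²·5.29 × 10⁻¹¹/1 = 1.32 × 10⁻⁹ m
v = Zαc/n = 1·0.00730·3.00 × 10⁸/5 = 4.38 × 10⁵ m/s
T = 2πr/v = 1.90 × 10⁻¹⁴ s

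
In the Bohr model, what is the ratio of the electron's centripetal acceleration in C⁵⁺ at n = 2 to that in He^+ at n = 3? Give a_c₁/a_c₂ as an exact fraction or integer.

2187/16

a_c ∝ Z^3 · n^-4
a_c₁/a_c₂ = (6/2)^3 · (2/3)^-4 = 2187/16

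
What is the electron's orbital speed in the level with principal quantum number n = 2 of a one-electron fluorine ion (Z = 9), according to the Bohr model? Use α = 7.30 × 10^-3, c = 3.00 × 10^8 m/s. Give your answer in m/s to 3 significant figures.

v_n = Zαc/n = 9 × 0.00730 × 3.00 × 10^8 / 2
    = 9.86 × 10^6 m/s

9.86 × 10^6 m/s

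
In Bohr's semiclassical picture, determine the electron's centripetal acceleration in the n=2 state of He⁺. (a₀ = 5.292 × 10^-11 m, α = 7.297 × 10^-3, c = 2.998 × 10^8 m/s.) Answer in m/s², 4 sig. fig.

4.522 × 10^22 m/s²

r = n²a₀/Z = 1.058 × 10^-10 m, v = Zαc/n = 2.188 × 10^6 m/s
a = v²/r = (2.188 × 10^6)² / 1.058 × 10^-10 = 4.522 × 10^22 m/s²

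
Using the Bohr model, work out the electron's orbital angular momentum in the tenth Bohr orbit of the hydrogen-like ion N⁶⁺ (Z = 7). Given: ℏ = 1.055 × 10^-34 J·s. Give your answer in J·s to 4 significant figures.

L_n = nℏ = 10 × 1.055 × 10^-34 = 1.055 × 10^-33 J·s

1.055 × 10^-33 J·s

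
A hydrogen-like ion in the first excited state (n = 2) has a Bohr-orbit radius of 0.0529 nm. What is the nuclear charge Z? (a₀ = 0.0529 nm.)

r_n = n²a₀/Z ⇒ Z = n²a₀/r = 2² × 0.0529 / 0.0529 ≈ 4.00
Z = 4

4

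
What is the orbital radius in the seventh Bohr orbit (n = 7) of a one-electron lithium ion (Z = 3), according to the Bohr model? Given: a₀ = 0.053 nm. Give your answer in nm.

0.87 nm

r_n = n²a₀/Z = 7² × 0.053 / 3
    = 49 × 0.053 / 3 = 0.87 nm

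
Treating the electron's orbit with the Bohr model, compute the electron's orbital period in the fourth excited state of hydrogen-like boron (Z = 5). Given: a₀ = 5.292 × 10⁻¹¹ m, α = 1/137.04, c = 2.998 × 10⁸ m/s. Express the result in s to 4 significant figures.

r = n²a₀/Z = 5²·5.292 × 10⁻¹¹/5 = 2.646 × 10⁻¹⁰ m
v = Zαc/n = 5·0.007297·2.998 × 10⁸/5 = 2.188 × 10⁶ m/s
T = 2πr/v = 7.600 × 10⁻¹⁶ s

7.600 × 10⁻¹⁶ s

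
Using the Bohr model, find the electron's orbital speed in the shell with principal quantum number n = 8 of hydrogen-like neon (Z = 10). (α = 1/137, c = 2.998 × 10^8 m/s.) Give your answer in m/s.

2.735 × 10^6 m/s

v_n = Zαc/n = 10 × 0.007299 × 2.998 × 10^8 / 8
    = 2.735 × 10^6 m/s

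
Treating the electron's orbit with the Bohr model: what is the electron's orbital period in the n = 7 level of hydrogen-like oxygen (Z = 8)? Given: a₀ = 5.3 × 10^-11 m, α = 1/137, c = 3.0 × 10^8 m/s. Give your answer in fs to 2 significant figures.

r = n²a₀/Z = 7²·5.3 × 10^-11/8 = 3.2 × 10^-10 m
v = Zαc/n = 8·0.0073·3.0 × 10^8/7 = 2.5 × 10^6 m/s
T = 2πr/v = 8.2 × 10^-16 s = 0.82 fs

0.82 fs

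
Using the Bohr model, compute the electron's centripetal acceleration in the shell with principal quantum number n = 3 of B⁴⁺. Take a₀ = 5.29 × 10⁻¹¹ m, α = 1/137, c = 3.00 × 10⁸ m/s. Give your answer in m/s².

1.40 × 10²³ m/s²

r = n²a₀/Z = 9.52 × 10⁻¹¹ m, v = Zαc/n = 3.65 × 10⁶ m/s
a = v²/r = (3.65 × 10⁶)² / 9.52 × 10⁻¹¹ = 1.40 × 10²³ m/s²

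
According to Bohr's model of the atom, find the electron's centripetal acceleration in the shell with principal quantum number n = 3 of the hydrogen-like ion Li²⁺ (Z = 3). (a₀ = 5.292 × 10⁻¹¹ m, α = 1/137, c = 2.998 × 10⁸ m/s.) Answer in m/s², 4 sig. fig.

r = n²a₀/Z = 1.588 × 10⁻¹⁰ m, v = Zαc/n = 2.188 × 10⁶ m/s
a = v²/r = (2.188 × 10⁶)² / 1.588 × 10⁻¹⁰ = 3.016 × 10²² m/s²

3.016 × 10²² m/s²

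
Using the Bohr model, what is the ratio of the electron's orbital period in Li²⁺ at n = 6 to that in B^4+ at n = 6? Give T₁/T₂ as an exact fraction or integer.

25/9

T ∝ Z^-2 · n^3
T₁/T₂ = (3/5)^-2 · (6/6)^3 = 25/9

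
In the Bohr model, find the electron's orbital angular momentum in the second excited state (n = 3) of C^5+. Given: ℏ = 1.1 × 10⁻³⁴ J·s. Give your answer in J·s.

L_n = nℏ = 3 × 1.1 × 10⁻³⁴ = 3.3 × 10⁻³⁴ J·s

3.3 × 10⁻³⁴ J·s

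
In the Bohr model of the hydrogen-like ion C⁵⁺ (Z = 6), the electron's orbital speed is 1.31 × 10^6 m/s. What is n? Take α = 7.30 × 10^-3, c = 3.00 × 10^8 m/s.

10

v_n = Zαc/n ⇒ n = Zαc/v = 6 × 0.00730 × 3.00 × 10^8 / 1.31 × 10^6 ≈ 10.03
n = 10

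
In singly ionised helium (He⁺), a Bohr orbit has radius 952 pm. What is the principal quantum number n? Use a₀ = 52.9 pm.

6

r_n = n²a₀/Z ⇒ n² = rZ/a₀ = 952 × 2 / 52.9 ≈ 35.99
n = 6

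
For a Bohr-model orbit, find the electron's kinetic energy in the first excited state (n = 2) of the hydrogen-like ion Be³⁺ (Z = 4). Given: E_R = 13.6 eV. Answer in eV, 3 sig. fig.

For a Coulomb orbit the virial theorem gives K = −E_n.
E_n = −E_R·Z²/n², so K = E_R·Z²/n² = 13.6 × 4²/2² = 54.4 eV

54.4 eV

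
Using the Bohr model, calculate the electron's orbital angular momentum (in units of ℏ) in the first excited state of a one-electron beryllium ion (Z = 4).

2

L_n = nℏ, so L/ℏ = n = 2.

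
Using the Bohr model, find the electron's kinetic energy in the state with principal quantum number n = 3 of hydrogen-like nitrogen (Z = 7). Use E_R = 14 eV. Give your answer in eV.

76 eV

For a Coulomb orbit the virial theorem gives K = −E_n.
E_n = −E_R·Z²/n², so K = E_R·Z²/n² = 14 × 7²/3² = 76 eV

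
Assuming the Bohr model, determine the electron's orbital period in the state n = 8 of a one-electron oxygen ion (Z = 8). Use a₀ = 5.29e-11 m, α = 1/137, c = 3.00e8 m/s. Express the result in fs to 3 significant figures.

1.21 fs

r = n²a₀/Z = 8²·5.29e-11/8 = 4.23e-10 m
v = Zαc/n = 8·0.00730·3.00e8/8 = 2.19e6 m/s
T = 2πr/v = 1.21e-15 s = 1.21 fs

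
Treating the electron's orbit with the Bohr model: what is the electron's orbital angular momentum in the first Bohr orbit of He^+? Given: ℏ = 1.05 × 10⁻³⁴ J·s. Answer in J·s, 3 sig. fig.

L_n = nℏ = 1 × 1.05 × 10⁻³⁴ = 1.05 × 10⁻³⁴ J·s

1.05 × 10⁻³⁴ J·s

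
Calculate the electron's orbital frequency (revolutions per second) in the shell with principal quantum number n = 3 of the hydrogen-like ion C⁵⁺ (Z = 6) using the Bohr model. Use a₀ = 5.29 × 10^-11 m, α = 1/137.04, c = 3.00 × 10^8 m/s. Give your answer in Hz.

r = n²a₀/Z = 7.94 × 10^-11 m, v = Zαc/n = 4.38 × 10^6 m/s
f = v/(2πr) = 8.78 × 10^15 Hz

8.78 × 10^15 Hz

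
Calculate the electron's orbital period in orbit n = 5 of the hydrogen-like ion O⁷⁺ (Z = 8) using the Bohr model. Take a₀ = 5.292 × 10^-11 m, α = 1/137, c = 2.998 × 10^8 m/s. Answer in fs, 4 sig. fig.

r = n²a₀/Z = 5²·5.292 × 10^-11/8 = 1.654 × 10^-10 m
v = Zαc/n = 8·0.007299·2.998 × 10^8/5 = 3.501 × 10^6 m/s
T = 2πr/v = 2.968 × 10^-16 s = 0.2968 fs

0.2968 fs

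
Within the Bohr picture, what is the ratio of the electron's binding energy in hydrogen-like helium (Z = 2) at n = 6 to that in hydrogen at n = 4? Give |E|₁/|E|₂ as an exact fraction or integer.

16/9

|E| ∝ Z^2 · n^-2
|E|₁/|E|₂ = (2/1)^2 · (6/4)^-2 = 16/9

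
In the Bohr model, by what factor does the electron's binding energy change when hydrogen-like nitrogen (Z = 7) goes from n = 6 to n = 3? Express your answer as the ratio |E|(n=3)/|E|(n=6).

|E| ∝ Z^2 · n^-2; with Z fixed, |E| ∝ n^-2.
|E|(n=3)/|E|(n=6) = (3/6)^-2 = 4

4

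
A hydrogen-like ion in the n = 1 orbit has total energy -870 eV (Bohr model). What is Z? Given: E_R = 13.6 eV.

E_n = −E_R Z²/n² ⇒ Z² = −E_n n²/E_R = 870 × 1² / 13.6 ≈ 63.97
Z = 8

8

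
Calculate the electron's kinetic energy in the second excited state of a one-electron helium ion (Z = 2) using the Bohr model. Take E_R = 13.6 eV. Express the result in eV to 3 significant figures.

6.04 eV

For a Coulomb orbit the virial theorem gives K = −E_n.
E_n = −E_R·Z²/n², so K = E_R·Z²/n² = 13.6 × 2²/3² = 6.04 eV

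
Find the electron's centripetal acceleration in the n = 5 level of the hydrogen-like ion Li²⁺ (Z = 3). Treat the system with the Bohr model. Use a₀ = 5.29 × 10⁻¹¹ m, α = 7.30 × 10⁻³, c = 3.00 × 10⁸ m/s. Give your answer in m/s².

r = n²a₀/Z = 4.41 × 10⁻¹⁰ m, v = Zαc/n = 1.31 × 10⁶ m/s
a = v²/r = (1.31 × 10⁶)² / 4.41 × 10⁻¹⁰ = 3.92 × 10²¹ m/s²

3.92 × 10²¹ m/s²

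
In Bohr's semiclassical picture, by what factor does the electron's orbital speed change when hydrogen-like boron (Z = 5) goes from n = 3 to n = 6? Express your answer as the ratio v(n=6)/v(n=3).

1/2

v ∝ Z^1 · n^-1; with Z fixed, v ∝ n^-1.
v(n=6)/v(n=3) = (6/3)^-1 = 1/2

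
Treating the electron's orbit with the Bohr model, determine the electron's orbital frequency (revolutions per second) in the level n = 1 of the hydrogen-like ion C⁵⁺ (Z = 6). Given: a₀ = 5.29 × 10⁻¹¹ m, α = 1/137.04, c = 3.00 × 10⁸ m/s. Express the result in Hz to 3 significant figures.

2.37 × 10¹⁷ Hz

r = n²a₀/Z = 8.82 × 10⁻¹² m, v = Zαc/n = 1.31 × 10⁷ m/s
f = v/(2πr) = 2.37 × 10¹⁷ Hz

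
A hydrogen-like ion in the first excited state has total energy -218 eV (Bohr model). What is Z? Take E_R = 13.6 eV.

E_n = −E_R Z²/n² ⇒ Z² = −E_n n²/E_R = 218 × 2² / 13.6 ≈ 64.12
Z = 8

8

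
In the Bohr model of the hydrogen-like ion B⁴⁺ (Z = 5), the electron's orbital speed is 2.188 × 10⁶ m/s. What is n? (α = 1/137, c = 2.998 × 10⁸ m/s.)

5

v_n = Zαc/n ⇒ n = Zαc/v = 5 × 0.007299 × 2.998 × 10⁸ / 2.188 × 10⁶ ≈ 5.00
n = 5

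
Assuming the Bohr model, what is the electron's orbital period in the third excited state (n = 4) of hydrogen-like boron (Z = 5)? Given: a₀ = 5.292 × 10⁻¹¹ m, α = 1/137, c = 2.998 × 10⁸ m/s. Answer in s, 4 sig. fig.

r = n²a₀/Z = 4²·5.292 × 10⁻¹¹/5 = 1.693 × 10⁻¹⁰ m
v = Zαc/n = 5·0.007299·2.998 × 10⁸/4 = 2.735 × 10⁶ m/s
T = 2πr/v = 3.890 × 10⁻¹⁶ s

3.890 × 10⁻¹⁶ s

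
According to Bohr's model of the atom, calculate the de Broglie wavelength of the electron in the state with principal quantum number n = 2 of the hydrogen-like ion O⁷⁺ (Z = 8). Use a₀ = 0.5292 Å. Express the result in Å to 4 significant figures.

The Bohr quantisation condition is nλ = 2πr_n.
r_n = n²a₀/Z = 0.2646 Å
λ = 2πr_n/n = 2π·0.2646/2 = 0.8313 Å

0.8313 Å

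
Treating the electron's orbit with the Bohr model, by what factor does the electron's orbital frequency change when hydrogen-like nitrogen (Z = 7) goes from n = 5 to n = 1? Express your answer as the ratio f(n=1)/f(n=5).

f ∝ Z^2 · n^-3; with Z fixed, f ∝ n^-3.
f(n=1)/f(n=5) = (1/5)^-3 = 125

125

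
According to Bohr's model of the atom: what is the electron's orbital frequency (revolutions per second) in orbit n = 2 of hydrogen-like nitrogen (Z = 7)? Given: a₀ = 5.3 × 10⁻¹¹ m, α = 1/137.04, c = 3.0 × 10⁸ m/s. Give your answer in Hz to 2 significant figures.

r = n²a₀/Z = 3.0 × 10⁻¹¹ m, v = Zαc/n = 7.7 × 10⁶ m/s
f = v/(2πr) = 4.0 × 10¹⁶ Hz

4.0 × 10¹⁶ Hz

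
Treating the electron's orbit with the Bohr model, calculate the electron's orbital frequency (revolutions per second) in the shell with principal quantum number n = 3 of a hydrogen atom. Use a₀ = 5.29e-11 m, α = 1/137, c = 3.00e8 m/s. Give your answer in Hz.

2.44e14 Hz

r = n²a₀/Z = 4.76e-10 m, v = Zαc/n = 7.30e5 m/s
f = v/(2πr) = 2.44e14 Hz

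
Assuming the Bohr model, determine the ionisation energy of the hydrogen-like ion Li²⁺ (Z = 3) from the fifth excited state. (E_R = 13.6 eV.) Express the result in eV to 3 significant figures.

3.40 eV

E_n = −E_R·Z²/n² = −13.6 × 3²/6² eV = -3.40 eV
Ionisation energy = −E_n = 3.40 eV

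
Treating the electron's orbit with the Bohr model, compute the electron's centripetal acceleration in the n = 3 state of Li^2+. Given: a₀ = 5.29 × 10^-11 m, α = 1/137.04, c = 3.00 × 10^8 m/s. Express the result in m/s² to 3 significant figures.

3.02 × 10^22 m/s²

r = n²a₀/Z = 1.59 × 10^-10 m, v = Zαc/n = 2.19 × 10^6 m/s
a = v²/r = (2.19 × 10^6)² / 1.59 × 10^-10 = 3.02 × 10^22 m/s²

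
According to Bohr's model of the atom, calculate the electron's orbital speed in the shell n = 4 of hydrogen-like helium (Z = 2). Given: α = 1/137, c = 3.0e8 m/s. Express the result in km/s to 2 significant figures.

v_n = Zαc/n = 2 × 0.0073 × 3.0e8 / 4
    = 1100 km/s

1100 km/s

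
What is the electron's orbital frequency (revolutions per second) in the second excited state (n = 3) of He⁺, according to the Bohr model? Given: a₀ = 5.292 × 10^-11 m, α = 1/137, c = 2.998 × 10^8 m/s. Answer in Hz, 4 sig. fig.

r = n²a₀/Z = 2.381 × 10^-10 m, v = Zαc/n = 1.459 × 10^6 m/s
f = v/(2πr) = 9.750 × 10^14 Hz

9.750 × 10^14 Hz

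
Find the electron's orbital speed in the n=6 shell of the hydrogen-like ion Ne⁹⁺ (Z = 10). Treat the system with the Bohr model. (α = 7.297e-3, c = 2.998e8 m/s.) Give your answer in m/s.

3.646e6 m/s

v_n = Zαc/n = 10 × 0.007297 × 2.998e8 / 6
    = 3.646e6 m/s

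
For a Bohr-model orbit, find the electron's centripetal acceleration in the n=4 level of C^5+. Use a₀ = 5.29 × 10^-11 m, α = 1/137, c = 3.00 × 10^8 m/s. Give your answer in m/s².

r = n²a₀/Z = 1.41 × 10^-10 m, v = Zαc/n = 3.28 × 10^6 m/s
a = v²/r = (3.28 × 10^6)² / 1.41 × 10^-10 = 7.65 × 10^22 m/s²

7.65 × 10^22 m/s²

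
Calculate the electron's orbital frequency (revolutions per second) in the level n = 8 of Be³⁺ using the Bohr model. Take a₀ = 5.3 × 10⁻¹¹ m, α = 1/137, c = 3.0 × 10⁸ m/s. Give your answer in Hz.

r = n²a₀/Z = 8.5 × 10⁻¹⁰ m, v = Zαc/n = 1.1 × 10⁶ m/s
f = v/(2πr) = 2.1 × 10¹⁴ Hz

2.1 × 10¹⁴ Hz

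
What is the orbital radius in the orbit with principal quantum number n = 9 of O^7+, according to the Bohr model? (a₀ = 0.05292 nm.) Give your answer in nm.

0.5358 nm

r_n = n²a₀/Z = 9² × 0.05292 / 8
    = 81 × 0.05292 / 8 = 0.5358 nm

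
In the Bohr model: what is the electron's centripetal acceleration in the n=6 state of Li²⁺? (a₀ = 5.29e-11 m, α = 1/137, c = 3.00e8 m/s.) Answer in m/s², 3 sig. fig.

r = n²a₀/Z = 6.35e-10 m, v = Zαc/n = 1.09e6 m/s
a = v²/r = (1.09e6)² / 6.35e-10 = 1.89e21 m/s²

1.89e21 m/s²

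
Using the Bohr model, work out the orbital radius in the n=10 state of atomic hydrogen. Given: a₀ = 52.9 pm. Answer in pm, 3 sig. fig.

r_n = n²a₀/Z = 10² × 52.9 / 1
    = 100 × 52.9 / 1 = 5290 pm

5290 pm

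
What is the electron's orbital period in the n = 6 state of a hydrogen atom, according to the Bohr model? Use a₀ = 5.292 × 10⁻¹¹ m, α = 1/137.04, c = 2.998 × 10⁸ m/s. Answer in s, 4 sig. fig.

3.283 × 10⁻¹⁴ s

r = n²a₀/Z = 6²·5.292 × 10⁻¹¹/1 = 1.905 × 10⁻⁹ m
v = Zαc/n = 1·0.007297·2.998 × 10⁸/6 = 3.646 × 10⁵ m/s
T = 2πr/v = 3.283 × 10⁻¹⁴ s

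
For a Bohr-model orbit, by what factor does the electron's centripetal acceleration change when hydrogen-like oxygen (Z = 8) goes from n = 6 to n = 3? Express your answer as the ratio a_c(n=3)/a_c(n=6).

16

a_c ∝ Z^3 · n^-4; with Z fixed, a_c ∝ n^-4.
a_c(n=3)/a_c(n=6) = (3/6)^-4 = 16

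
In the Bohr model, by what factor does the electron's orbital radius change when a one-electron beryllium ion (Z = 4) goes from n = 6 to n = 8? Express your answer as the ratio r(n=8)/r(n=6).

16/9

r ∝ Z^-1 · n^2; with Z fixed, r ∝ n^2.
r(n=8)/r(n=6) = (8/6)^2 = 16/9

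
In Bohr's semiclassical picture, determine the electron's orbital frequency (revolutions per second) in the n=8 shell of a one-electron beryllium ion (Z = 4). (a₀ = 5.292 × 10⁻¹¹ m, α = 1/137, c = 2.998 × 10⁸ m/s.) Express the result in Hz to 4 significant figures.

2.057 × 10¹⁴ Hz

r = n²a₀/Z = 8.467 × 10⁻¹⁰ m, v = Zαc/n = 1.094 × 10⁶ m/s
f = v/(2πr) = 2.057 × 10¹⁴ Hz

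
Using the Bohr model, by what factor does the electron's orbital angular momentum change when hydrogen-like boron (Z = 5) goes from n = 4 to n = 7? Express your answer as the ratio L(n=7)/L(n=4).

7/4

L = nℏ depends only on n, so L ∝ n.
L(n=7)/L(n=4) = (7/4)^1 = 7/4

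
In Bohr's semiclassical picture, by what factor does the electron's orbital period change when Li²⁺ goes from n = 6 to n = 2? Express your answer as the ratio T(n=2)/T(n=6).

1/27

T ∝ Z^-2 · n^3; with Z fixed, T ∝ n^3.
T(n=2)/T(n=6) = (2/6)^3 = 1/27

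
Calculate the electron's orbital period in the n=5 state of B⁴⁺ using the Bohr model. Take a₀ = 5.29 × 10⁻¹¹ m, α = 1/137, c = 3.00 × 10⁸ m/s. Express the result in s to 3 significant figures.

r = n²a₀/Z = 5²·5.29 × 10⁻¹¹/5 = 2.64 × 10⁻¹⁰ m
v = Zαc/n = 5·0.00730·3.00 × 10⁸/5 = 2.19 × 10⁶ m/s
T = 2πr/v = 7.59 × 10⁻¹⁶ s

7.59 × 10⁻¹⁶ s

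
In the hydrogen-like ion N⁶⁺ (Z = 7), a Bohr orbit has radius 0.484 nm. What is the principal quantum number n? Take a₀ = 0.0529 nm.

r_n = n²a₀/Z ⇒ n² = rZ/a₀ = 0.484 × 7 / 0.0529 ≈ 64.05
n = 8

8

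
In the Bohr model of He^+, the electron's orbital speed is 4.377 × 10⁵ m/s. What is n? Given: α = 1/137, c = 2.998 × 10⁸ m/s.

10

v_n = Zαc/n ⇒ n = Zαc/v = 2 × 0.007299 × 2.998 × 10⁸ / 4.377 × 10⁵ ≈ 10.00
n = 10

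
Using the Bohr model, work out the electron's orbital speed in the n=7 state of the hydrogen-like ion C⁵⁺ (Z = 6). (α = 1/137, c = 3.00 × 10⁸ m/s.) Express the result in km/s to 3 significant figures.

v_n = Zαc/n = 6 × 0.00730 × 3.00 × 10⁸ / 7
    = 1880 km/s

1880 km/s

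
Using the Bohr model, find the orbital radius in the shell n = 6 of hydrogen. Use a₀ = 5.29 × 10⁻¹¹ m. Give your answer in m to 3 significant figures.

r_n = n²a₀/Z = 6² × 5.29 × 10⁻¹¹ / 1
    = 36 × 5.29 × 10⁻¹¹ / 1 = 1.90 × 10⁻⁹ m

1.90 × 10⁻⁹ m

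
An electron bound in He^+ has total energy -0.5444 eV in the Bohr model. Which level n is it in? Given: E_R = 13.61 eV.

10

E_n = −E_R Z²/n² ⇒ n² = E_R Z²/(−E_n) = 13.61 × 2² / 0.5444 ≈ 100.00
n = 10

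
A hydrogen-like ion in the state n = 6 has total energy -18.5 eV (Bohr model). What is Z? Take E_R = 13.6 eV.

7

E_n = −E_R Z²/n² ⇒ Z² = −E_n n²/E_R = 18.5 × 6² / 13.6 ≈ 48.97
Z = 7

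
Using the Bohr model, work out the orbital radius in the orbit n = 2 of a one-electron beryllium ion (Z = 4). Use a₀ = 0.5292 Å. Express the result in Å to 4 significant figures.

r_n = n²a₀/Z = 2² × 0.5292 / 4
    = 4 × 0.5292 / 4 = 0.5292 Å

0.5292 Å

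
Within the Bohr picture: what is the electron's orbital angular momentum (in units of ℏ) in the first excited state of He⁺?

2

L_n = nℏ, so L/ℏ = n = 2.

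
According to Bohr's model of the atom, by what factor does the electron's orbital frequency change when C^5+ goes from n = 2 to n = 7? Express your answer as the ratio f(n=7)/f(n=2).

8/343

f ∝ Z^2 · n^-3; with Z fixed, f ∝ n^-3.
f(n=7)/f(n=2) = (7/2)^-3 = 8/343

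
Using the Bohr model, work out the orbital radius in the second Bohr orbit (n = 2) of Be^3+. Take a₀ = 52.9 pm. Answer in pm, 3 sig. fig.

52.9 pm

r_n = n²a₀/Z = 2² × 52.9 / 4
    = 4 × 52.9 / 4 = 52.9 pm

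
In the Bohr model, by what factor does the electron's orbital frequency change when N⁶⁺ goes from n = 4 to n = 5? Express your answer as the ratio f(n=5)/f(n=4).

f ∝ Z^2 · n^-3; with Z fixed, f ∝ n^-3.
f(n=5)/f(n=4) = (5/4)^-3 = 64/125

64/125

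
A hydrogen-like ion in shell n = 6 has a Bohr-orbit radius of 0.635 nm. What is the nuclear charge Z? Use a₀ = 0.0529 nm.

r_n = n²a₀/Z ⇒ Z = n²a₀/r = 6² × 0.0529 / 0.635 ≈ 3.00
Z = 3

3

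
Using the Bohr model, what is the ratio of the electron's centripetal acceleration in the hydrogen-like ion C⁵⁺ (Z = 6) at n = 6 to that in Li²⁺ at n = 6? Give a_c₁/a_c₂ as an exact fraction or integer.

a_c ∝ Z^3 · n^-4
a_c₁/a_c₂ = (6/3)^3 · (6/6)^-4 = 8

8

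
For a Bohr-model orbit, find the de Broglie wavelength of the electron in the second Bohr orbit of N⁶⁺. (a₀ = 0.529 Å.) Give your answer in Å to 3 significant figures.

The Bohr quantisation condition is nλ = 2πr_n.
r_n = n²a₀/Z = 0.302 Å
λ = 2πr_n/n = 2π·0.302/2 = 0.950 Å

0.950 Å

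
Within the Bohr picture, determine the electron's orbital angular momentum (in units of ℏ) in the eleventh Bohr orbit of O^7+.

11

L_n = nℏ, so L/ℏ = n = 11.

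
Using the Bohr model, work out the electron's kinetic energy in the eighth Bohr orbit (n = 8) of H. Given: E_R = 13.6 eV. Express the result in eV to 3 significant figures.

For a Coulomb orbit the virial theorem gives K = −E_n.
E_n = −E_R·Z²/n², so K = E_R·Z²/n² = 13.6 × 1²/8² = 0.212 eV

0.212 eV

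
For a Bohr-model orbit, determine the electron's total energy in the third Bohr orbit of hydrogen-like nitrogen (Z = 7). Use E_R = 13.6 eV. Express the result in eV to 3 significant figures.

E_n = −E_R·Z²/n² = −13.6 × 7²/3² = -74.0 eV

-74.0 eV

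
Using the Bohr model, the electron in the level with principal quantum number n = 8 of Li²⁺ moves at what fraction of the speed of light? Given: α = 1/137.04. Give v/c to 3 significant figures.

v_n = Zαc/n, so v/c = Zα/n = 3 × 0.00730 / 8 = 0.00274

0.00274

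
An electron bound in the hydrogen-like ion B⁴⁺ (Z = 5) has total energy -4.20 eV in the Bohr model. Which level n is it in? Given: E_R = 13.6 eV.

E_n = −E_R Z²/n² ⇒ n² = E_R Z²/(−E_n) = 13.6 × 5² / 4.20 ≈ 80.95
n = 9

9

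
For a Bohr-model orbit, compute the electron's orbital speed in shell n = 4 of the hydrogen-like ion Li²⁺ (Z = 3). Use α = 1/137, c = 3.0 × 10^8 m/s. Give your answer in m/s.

1.6 × 10^6 m/s

v_n = Zαc/n = 3 × 0.0073 × 3.0 × 10^8 / 4
    = 1.6 × 10^6 m/s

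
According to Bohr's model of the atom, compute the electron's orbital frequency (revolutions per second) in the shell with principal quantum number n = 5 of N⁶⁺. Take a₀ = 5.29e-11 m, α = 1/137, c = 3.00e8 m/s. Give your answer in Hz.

2.58e15 Hz

r = n²a₀/Z = 1.89e-10 m, v = Zαc/n = 3.07e6 m/s
f = v/(2πr) = 2.58e15 Hz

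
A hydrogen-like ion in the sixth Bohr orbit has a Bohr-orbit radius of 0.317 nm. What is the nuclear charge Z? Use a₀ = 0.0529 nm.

6

r_n = n²a₀/Z ⇒ Z = n²a₀/r = 6² × 0.0529 / 0.317 ≈ 6.01
Z = 6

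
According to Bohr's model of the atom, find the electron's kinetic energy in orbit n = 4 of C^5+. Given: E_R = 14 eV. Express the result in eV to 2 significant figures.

For a Coulomb orbit the virial theorem gives K = −E_n.
E_n = −E_R·Z²/n², so K = E_R·Z²/n² = 14 × 6²/4² = 32 eV

32 eV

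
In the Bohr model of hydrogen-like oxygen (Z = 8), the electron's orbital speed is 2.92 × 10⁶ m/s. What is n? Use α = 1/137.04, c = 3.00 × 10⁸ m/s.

v_n = Zαc/n ⇒ n = Zαc/v = 8 × 0.00730 × 3.00 × 10⁸ / 2.92 × 10⁶ ≈ 6.00
n = 6

6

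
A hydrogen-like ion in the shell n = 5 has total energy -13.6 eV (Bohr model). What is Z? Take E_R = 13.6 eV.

E_n = −E_R Z²/n² ⇒ Z² = −E_n n²/E_R = 13.6 × 5² / 13.6 ≈ 25.00
Z = 5

5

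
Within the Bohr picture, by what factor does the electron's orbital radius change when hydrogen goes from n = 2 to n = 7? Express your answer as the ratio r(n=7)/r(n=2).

49/4

r ∝ Z^-1 · n^2; with Z fixed, r ∝ n^2.
r(n=7)/r(n=2) = (7/2)^2 = 49/4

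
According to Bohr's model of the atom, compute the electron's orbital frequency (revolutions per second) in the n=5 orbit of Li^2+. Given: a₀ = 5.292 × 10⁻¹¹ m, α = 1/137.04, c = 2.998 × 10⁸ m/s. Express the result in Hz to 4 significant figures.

r = n²a₀/Z = 4.410 × 10⁻¹⁰ m, v = Zαc/n = 1.313 × 10⁶ m/s
f = v/(2πr) = 4.737 × 10¹⁴ Hz

4.737 × 10¹⁴ Hz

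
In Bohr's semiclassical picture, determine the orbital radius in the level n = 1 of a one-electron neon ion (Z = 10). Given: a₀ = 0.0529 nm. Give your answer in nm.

r_n = n²a₀/Z = 1² × 0.0529 / 10
    = 1 × 0.0529 / 10 = 0.00529 nm

0.00529 nm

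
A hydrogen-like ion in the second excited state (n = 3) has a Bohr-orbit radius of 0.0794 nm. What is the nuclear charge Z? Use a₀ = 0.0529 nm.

6

r_n = n²a₀/Z ⇒ Z = n²a₀/r = 3² × 0.0529 / 0.0794 ≈ 6.00
Z = 6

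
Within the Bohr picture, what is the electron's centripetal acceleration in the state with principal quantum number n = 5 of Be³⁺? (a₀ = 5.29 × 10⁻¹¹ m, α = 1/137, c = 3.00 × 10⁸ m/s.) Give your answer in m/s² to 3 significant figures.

r = n²a₀/Z = 3.31 × 10⁻¹⁰ m, v = Zαc/n = 1.75 × 10⁶ m/s
a = v²/r = (1.75 × 10⁶)² / 3.31 × 10⁻¹⁰ = 9.28 × 10²¹ m/s²

9.28 × 10²¹ m/s²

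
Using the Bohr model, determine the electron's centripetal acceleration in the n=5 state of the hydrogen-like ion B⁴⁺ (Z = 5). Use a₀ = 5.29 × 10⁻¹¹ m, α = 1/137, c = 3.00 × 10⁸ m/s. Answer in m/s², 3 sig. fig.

r = n²a₀/Z = 2.64 × 10⁻¹⁰ m, v = Zαc/n = 2.19 × 10⁶ m/s
a = v²/r = (2.19 × 10⁶)² / 2.64 × 10⁻¹⁰ = 1.81 × 10²² m/s²

1.81 × 10²² m/s²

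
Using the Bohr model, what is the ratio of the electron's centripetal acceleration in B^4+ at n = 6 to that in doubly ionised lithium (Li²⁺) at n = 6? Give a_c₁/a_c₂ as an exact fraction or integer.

a_c ∝ Z^3 · n^-4
a_c₁/a_c₂ = (5/3)^3 · (6/6)^-4 = 125/27

125/27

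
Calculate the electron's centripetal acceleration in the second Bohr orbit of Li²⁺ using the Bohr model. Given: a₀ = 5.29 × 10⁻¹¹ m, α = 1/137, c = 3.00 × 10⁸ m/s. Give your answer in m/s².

r = n²a₀/Z = 7.05 × 10⁻¹¹ m, v = Zαc/n = 3.28 × 10⁶ m/s
a = v²/r = (3.28 × 10⁶)² / 7.05 × 10⁻¹¹ = 1.53 × 10²³ m/s²

1.53 × 10²³ m/s²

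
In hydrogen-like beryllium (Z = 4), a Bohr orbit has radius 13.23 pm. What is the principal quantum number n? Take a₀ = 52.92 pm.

r_n = n²a₀/Z ⇒ n² = rZ/a₀ = 13.23 × 4 / 52.92 ≈ 1.00
n = 1

1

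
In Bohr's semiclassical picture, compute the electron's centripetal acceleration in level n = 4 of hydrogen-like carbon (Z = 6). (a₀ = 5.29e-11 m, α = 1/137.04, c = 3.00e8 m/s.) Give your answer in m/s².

7.64e22 m/s²

r = n²a₀/Z = 1.41e-10 m, v = Zαc/n = 3.28e6 m/s
a = v²/r = (3.28e6)² / 1.41e-10 = 7.64e22 m/s²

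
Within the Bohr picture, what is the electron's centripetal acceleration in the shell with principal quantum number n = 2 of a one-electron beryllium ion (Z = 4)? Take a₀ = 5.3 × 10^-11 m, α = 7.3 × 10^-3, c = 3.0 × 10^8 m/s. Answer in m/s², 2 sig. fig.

3.6 × 10^23 m/s²

r = n²a₀/Z = 5.3 × 10^-11 m, v = Zαc/n = 4.4 × 10^6 m/s
a = v²/r = (4.4 × 10^6)² / 5.3 × 10^-11 = 3.6 × 10^23 m/s²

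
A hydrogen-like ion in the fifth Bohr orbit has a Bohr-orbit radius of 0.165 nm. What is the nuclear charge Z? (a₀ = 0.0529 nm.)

r_n = n²a₀/Z ⇒ Z = n²a₀/r = 5² × 0.0529 / 0.165 ≈ 8.02
Z = 8

8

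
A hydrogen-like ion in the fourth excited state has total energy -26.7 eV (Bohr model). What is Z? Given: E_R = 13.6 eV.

7

E_n = −E_R Z²/n² ⇒ Z² = −E_n n²/E_R = 26.7 × 5² / 13.6 ≈ 49.08
Z = 7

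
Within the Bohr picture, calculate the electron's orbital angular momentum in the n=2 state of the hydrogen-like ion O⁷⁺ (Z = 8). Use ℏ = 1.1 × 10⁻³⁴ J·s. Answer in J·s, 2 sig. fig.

L_n = nℏ = 2 × 1.1 × 10⁻³⁴ = 2.2 × 10⁻³⁴ J·s

2.2 × 10⁻³⁴ J·s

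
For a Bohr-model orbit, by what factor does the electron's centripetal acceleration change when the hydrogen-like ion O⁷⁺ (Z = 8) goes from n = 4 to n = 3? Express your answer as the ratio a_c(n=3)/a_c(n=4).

256/81

a_c ∝ Z^3 · n^-4; with Z fixed, a_c ∝ n^-4.
a_c(n=3)/a_c(n=4) = (3/4)^-4 = 256/81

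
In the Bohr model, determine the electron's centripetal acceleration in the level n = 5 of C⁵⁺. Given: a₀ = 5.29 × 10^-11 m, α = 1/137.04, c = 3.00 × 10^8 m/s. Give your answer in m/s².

r = n²a₀/Z = 2.20 × 10^-10 m, v = Zαc/n = 2.63 × 10^6 m/s
a = v²/r = (2.63 × 10^6)² / 2.20 × 10^-10 = 3.13 × 10^22 m/s²

3.13 × 10^22 m/s²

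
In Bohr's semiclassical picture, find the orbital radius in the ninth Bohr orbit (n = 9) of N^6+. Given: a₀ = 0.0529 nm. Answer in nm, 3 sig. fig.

r_n = n²a₀/Z = 9² × 0.0529 / 7
    = 81 × 0.0529 / 7 = 0.612 nm

0.612 nm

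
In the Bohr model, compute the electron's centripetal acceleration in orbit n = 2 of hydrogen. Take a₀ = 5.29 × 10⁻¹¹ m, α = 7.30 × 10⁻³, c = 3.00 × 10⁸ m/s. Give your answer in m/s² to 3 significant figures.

r = n²a₀/Z = 2.12 × 10⁻¹⁰ m, v = Zαc/n = 1.09 × 10⁶ m/s
a = v²/r = (1.09 × 10⁶)² / 2.12 × 10⁻¹⁰ = 5.67 × 10²¹ m/s²

5.67 × 10²¹ m/s²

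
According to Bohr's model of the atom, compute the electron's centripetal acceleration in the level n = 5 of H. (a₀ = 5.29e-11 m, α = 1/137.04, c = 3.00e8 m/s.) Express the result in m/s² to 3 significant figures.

1.45e20 m/s²

r = n²a₀/Z = 1.32e-9 m, v = Zαc/n = 4.38e5 m/s
a = v²/r = (4.38e5)² / 1.32e-9 = 1.45e20 m/s²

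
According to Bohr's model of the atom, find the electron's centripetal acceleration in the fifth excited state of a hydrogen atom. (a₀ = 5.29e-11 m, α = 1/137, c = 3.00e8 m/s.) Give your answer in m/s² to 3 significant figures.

6.99e19 m/s²

r = n²a₀/Z = 1.90e-9 m, v = Zαc/n = 3.65e5 m/s
a = v²/r = (3.65e5)² / 1.90e-9 = 6.99e19 m/s²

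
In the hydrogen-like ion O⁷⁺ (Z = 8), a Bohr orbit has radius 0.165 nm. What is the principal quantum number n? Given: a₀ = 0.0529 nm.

5

r_n = n²a₀/Z ⇒ n² = rZ/a₀ = 0.165 × 8 / 0.0529 ≈ 24.95
n = 5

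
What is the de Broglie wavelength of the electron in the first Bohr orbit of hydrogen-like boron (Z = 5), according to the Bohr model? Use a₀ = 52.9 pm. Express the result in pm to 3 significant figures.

66.5 pm

The Bohr quantisation condition is nλ = 2πr_n.
r_n = n²a₀/Z = 10.6 pm
λ = 2πr_n/n = 2π·10.6/1 = 66.5 pm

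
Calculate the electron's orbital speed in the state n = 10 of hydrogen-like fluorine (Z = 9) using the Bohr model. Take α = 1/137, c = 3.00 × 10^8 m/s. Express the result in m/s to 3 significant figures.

v_n = Zαc/n = 9 × 0.00730 × 3.00 × 10^8 / 10
    = 1.97 × 10^6 m/s

1.97 × 10^6 m/s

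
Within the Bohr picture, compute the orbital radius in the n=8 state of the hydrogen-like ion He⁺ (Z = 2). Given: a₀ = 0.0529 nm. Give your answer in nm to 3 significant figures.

r_n = n²a₀/Z = 8² × 0.0529 / 2
    = 64 × 0.0529 / 2 = 1.69 nm

1.69 nm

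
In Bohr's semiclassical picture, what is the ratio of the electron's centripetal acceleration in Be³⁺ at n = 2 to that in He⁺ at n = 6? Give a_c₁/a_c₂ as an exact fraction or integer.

a_c ∝ Z^3 · n^-4
a_c₁/a_c₂ = (4/2)^3 · (2/6)^-4 = 648

648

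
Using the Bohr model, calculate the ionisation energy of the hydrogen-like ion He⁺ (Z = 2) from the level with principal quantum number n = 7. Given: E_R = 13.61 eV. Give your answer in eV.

1.111 eV

E_n = −E_R·Z²/n² = −13.61 × 2²/7² eV = -1.111 eV
Ionisation energy = −E_n = 1.111 eV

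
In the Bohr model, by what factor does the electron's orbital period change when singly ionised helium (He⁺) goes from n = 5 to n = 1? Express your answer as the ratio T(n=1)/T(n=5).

T ∝ Z^-2 · n^3; with Z fixed, T ∝ n^3.
T(n=1)/T(n=5) = (1/5)^3 = 1/125

1/125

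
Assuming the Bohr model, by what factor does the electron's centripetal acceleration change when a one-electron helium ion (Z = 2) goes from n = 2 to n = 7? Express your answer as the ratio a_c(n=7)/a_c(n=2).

a_c ∝ Z^3 · n^-4; with Z fixed, a_c ∝ n^-4.
a_c(n=7)/a_c(n=2) = (7/2)^-4 = 16/2401

16/2401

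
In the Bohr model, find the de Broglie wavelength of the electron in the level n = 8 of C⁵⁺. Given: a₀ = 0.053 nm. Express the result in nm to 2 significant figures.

The Bohr quantisation condition is nλ = 2πr_n.
r_n = n²a₀/Z = 0.57 nm
λ = 2πr_n/n = 2π·0.57/8 = 0.44 nm

0.44 nm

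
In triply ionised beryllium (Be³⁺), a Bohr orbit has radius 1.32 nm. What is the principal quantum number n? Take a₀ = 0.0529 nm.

10

r_n = n²a₀/Z ⇒ n² = rZ/a₀ = 1.32 × 4 / 0.0529 ≈ 99.81
n = 10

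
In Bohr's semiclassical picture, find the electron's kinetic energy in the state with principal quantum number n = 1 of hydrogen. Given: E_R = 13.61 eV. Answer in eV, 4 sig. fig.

For a Coulomb orbit the virial theorem gives K = −E_n.
E_n = −E_R·Z²/n², so K = E_R·Z²/n² = 13.61 × 1²/1² = 13.61 eV

13.61 eV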